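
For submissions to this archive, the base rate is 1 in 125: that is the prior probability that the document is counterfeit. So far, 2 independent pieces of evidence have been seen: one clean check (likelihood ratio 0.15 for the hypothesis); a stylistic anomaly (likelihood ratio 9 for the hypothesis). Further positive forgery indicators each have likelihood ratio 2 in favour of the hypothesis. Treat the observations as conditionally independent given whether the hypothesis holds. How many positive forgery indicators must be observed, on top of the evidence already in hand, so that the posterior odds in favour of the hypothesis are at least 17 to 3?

10

Prior odds = 0.008/0.992 = 1/124.
Combined Bayes factor of the evidence already in hand = 0.15 × 9 = 1.35.
Odds after that evidence = (1/124) × 1.35 = 27/2480.
Target odds = 17/3.
Need 2ⁿ ≥ 17/3 ÷ (27/2480) = 42160/81.
2⁹ = 512 falls short of 42160/81 but 2¹⁰ = 1024 reaches it, so n = 10.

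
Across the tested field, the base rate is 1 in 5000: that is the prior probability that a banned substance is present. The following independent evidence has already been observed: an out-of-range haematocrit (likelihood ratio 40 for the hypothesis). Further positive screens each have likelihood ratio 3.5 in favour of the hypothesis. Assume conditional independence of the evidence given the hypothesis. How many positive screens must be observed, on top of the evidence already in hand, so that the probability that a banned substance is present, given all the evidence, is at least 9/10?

6

Prior odds = 0.0002/0.9998 = 1/4999.
Bayes factor of the evidence already in hand = 40.
Odds after that evidence = (1/4999) × 40 = 40/4999.
Target odds = 0.9/0.1 = 9.
Need 3.5ⁿ ≥ 9 ÷ (40/4999) = 1124.775.
3.5⁵ = 525.21875 falls short of 1124.775 but 3.5⁶ = 1838.265625 reaches it, so n = 6.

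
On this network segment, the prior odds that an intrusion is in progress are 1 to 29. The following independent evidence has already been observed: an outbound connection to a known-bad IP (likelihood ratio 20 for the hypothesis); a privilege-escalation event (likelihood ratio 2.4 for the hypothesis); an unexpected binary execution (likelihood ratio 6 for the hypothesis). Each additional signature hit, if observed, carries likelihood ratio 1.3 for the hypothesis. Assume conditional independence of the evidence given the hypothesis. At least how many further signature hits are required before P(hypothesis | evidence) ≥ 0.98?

7

Prior odds = 1/29.
Combined Bayes factor of the evidence already in hand = 20 × 2.4 × 6 = 288.
Odds after that evidence = (1/29) × 288 = 288/29.
Target odds = 0.98/0.02 = 49.
Need 1.3ⁿ ≥ 49 ÷ (288/29) = 1421/288.
1.3⁶ = 4826809/1000000 falls short of 1421/288 but 1.3⁷ = 62748517/10000000 reaches it, so n = 7.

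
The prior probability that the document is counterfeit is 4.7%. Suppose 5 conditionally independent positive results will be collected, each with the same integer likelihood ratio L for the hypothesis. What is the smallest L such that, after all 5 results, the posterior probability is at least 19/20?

4

Prior odds = 0.047/0.953 = 47/953.
Target odds = 0.95/0.05 = 19.
Need L⁵ ≥ 19 ÷ (47/953) = 18107/47.
3⁵ = 243 < 18107/47 ≤ 1024 = 4⁵, so L = 4.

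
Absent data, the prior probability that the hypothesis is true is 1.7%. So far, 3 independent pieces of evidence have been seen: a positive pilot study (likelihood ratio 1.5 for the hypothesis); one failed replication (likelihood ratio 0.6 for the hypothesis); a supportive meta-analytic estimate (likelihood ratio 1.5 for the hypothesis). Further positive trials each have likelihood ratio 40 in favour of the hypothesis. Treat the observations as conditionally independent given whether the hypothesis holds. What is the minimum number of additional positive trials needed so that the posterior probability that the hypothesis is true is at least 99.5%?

Prior odds = 0.017/0.983 = 17/983.
Combined Bayes factor of the evidence already in hand = 1.5 × 0.6 × 1.5 = 1.35.
Odds after that evidence = (17/983) × 1.35 = 459/19660.
Target odds = 0.995/0.005 = 199.
Need 40ⁿ ≥ 199 ÷ (459/19660) = 3912340/459.
40² = 1600 falls short of 3912340/459 but 40³ = 64000 reaches it, so n = 3.

3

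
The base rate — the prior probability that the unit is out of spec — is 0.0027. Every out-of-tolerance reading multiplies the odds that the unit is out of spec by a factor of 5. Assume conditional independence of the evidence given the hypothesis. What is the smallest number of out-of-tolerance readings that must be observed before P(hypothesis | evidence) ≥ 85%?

5

Prior odds: 0.0027 ÷ 0.9973 = 27/9973.
Likelihood ratio per out-of-tolerance reading = 5.
Target odds: 0.85 ÷ 0.15 = 17/3.
Need (27/9973) × 5ⁿ ≥ 17/3, i.e. 5ⁿ ≥ 169541/81.
5⁴ = 625 falls short of 169541/81 but 5⁵ = 3125 reaches it, so n = 5.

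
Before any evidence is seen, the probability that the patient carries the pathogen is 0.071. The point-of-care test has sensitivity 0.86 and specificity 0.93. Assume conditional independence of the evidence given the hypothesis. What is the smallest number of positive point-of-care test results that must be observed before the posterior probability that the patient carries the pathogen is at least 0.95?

Prior odds = 0.071/0.929 = 71/929.
False-positive rate = 1 − 0.93 = 0.07; likelihood ratio of a positive = 0.86/0.07 = 86/7.
Target odds: 0.95 ÷ 0.05 = 19.
Need (71/929) × (86/7)ⁿ ≥ 19, i.e. (86/7)ⁿ ≥ 17651/71.
(86/7)² = 7396/49 falls short of 17651/71 but (86/7)³ = 636056/343 reaches it, so n = 3.

3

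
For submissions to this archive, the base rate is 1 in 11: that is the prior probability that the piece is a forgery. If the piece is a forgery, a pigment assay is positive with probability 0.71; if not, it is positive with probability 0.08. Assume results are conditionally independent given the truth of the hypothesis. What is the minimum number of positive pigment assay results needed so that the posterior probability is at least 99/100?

Prior odds = (1/11)/(10/11) = 0.1.
Likelihood ratio of a positive = 0.71/0.08 = 8.875.
Target odds: 0.99 ÷ 0.01 = 99.
Require 8.875ⁿ ≥ 99 ÷ 0.1 = 990.
8.875³ = 357911/512 falls short of 990 but 8.875⁴ = 25411681/4096 reaches it, so n = 4.

4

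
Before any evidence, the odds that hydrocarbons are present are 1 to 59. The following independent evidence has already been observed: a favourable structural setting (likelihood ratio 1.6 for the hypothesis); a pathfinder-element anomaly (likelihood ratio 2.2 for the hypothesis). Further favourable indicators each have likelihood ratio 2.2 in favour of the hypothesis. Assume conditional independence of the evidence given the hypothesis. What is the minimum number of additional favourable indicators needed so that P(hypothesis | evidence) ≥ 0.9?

Prior odds = 1/59.
Combined Bayes factor of the evidence already in hand = 1.6 × 2.2 = 3.52.
Odds after that evidence = (1/59) × 3.52 = 88/1475.
Target odds = 0.9/0.1 = 9.
Need 2.2ⁿ ≥ 9 ÷ (88/1475) = 13275/88.
2.2⁶ = 1771561/15625 falls short of 13275/88 but 2.2⁷ = 19487171/78125 reaches it, so n = 7.

7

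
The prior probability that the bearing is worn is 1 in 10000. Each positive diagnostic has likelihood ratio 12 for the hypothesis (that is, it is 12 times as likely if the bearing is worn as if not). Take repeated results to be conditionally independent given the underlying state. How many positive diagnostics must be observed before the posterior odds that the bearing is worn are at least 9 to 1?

5

Prior odds: 0.0001 ÷ 0.9999 = 1/9999.
Likelihood ratio per positive diagnostic = 12.
Target odds = 9.
Need (1/9999) × 12ⁿ ≥ 9, i.e. 12ⁿ ≥ 89991.
12⁴ = 20736 falls short of 89991 but 12⁵ = 248832 reaches it, so n = 5.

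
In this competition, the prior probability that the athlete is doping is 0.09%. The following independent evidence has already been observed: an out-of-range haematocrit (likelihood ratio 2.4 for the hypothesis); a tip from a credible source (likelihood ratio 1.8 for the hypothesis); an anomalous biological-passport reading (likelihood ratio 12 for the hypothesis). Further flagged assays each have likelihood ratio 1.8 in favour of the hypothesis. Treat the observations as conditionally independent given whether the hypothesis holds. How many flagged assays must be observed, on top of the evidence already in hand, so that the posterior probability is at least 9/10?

9

Prior odds = 0.0009/0.9991 = 9/9991.
Combined Bayes factor of the evidence already in hand = 2.4 × 1.8 × 12 = 51.84.
Odds after that evidence = (9/9991) × 51.84 = 11664/249775.
Target odds = 0.9/0.1 = 9.
Need 1.8ⁿ ≥ 9 ÷ (11664/249775) = 249775/1296.
1.8⁸ = 43046721/390625 falls short of 249775/1296 but 1.8⁹ = 387420489/1953125 reaches it, so n = 9.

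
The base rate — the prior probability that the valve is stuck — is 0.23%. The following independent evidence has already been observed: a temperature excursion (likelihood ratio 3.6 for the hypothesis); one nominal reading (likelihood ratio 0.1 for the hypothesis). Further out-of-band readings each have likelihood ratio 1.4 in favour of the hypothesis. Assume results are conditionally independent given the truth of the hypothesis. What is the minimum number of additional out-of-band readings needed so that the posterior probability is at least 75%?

Prior odds = 0.0023/0.9977 = 23/9977.
Combined Bayes factor of the evidence already in hand = 3.6 × 0.1 = 0.36.
Odds after that evidence = (23/9977) × 0.36 = 207/249425.
Target odds = 0.75/0.25 = 3.
Need 1.4ⁿ ≥ 3 ÷ (207/249425) = 249425/69.
1.4²⁴ ≈3214.2 falls short of 249425/69 but 1.4²⁵ ≈4499.88 reaches it, so n = 25.

25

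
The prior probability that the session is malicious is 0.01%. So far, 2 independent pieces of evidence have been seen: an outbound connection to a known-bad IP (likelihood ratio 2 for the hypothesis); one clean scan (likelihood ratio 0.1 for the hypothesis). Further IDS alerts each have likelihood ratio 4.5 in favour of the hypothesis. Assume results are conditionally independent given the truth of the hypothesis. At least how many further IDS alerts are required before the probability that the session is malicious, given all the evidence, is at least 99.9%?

Prior odds = 0.0001/0.9999 = 1/9999.
Combined Bayes factor of the evidence already in hand = 2 × 0.1 = 0.2.
Odds after that evidence = (1/9999) × 0.2 = 1/49995.
Target odds = 0.999/0.001 = 999.
Need 4.5ⁿ ≥ 999 ÷ (1/49995) = 49945005.
4.5¹¹ ≈1.53228e+07 falls short of 49945005 but 4.5¹² ≈6.89525e+07 reaches it, so n = 12.

12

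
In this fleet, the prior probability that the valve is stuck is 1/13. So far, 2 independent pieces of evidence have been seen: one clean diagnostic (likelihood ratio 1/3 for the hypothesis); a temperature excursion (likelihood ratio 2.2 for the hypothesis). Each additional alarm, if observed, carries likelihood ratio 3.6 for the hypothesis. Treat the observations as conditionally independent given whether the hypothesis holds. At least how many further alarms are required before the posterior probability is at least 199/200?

Prior odds = (1/13)/(12/13) = 1/12.
Combined Bayes factor of the evidence already in hand = (1/3) × 2.2 = 11/15.
Odds after that evidence = (1/12) × 11/15 = 11/180.
Target odds = 0.995/0.005 = 199.
Need 3.6ⁿ ≥ 199 ÷ (11/180) = 35820/11.
3.6⁶ = 34012224/15625 falls short of 35820/11 but 3.6⁷ = 612220032/78125 reaches it, so n = 7.

7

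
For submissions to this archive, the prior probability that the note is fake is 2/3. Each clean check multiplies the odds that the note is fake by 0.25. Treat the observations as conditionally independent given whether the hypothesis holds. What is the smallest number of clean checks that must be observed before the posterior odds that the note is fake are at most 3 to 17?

Prior odds = (2/3)/(1/3) = 2.
Likelihood ratio per clean check = 0.25.
Target odds = 3/17.
Need 2 × 0.25ⁿ ≤ 3/17, i.e. 0.25ⁿ ≤ 3/34.
0.25¹ = 0.25 is still above 3/34 but 0.25² = 0.0625 is at or below it, so n = 2.

2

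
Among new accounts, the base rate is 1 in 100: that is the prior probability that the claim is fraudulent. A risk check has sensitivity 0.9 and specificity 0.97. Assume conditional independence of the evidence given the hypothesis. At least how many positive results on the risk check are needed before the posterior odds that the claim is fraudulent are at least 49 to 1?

3

Prior odds = 0.01/0.99 = 1/99.
False-positive rate = 1 − 0.97 = 0.03; likelihood ratio of a positive = 0.9/0.03 = 30.
Target odds = 49.
Need (1/99) × 30ⁿ ≥ 49, i.e. 30ⁿ ≥ 4851.
30² = 900 falls short of 4851 but 30³ = 27000 reaches it, so n = 3.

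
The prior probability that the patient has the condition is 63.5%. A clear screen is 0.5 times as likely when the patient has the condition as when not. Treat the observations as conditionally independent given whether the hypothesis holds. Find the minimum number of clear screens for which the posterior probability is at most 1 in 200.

Prior odds: 0.635 ÷ 0.365 = 127/73.
Likelihood ratio per clear screen = 0.5.
Target odds: 0.005 ÷ 0.995 = 1/199.
Require 0.5ⁿ ≤ 1/199 ÷ (127/73) = 73/25273.
0.5⁸ = 0.00390625 is still above 73/25273 but 0.5⁹ = 0.001953125 is at or below it, so n = 9.

9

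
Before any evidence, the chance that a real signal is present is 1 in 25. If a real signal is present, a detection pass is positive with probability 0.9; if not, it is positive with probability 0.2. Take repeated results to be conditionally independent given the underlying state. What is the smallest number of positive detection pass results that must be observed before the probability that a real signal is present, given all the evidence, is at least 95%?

5

Prior odds = 0.04/0.96 = 1/24.
Likelihood ratio of a positive = 0.9/0.2 = 4.5.
Target odds: 0.95 ÷ 0.05 = 19.
Require 4.5ⁿ ≥ 19 ÷ (1/24) = 456.
4.5⁴ = 410.0625 falls short of 456 but 4.5⁵ = 1845.28125 reaches it, so n = 5.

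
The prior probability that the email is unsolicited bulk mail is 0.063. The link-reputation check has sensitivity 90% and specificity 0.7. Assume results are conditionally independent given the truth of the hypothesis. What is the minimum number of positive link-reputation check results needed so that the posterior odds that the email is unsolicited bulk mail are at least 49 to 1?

Prior odds: 0.063 ÷ 0.937 = 63/937.
False-positive rate = 1 − 0.7 = 0.3; likelihood ratio of a positive = 0.9/0.3 = 3.
Target odds = 49.
Require 3ⁿ ≥ 49 ÷ (63/937) = 6559/9.
3⁵ = 243 falls short of 6559/9 but 3⁶ = 729 reaches it, so n = 6.

6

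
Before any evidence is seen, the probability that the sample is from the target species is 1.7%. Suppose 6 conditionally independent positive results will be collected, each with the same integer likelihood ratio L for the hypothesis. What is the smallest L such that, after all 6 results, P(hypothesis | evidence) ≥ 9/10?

Prior odds = 0.017/0.983 = 17/983.
Target odds = 0.9/0.1 = 9.
Need L⁶ ≥ 9 ÷ (17/983) = 8847/17.
2⁶ = 64 < 8847/17 ≤ 729 = 3⁶, so L = 3.

3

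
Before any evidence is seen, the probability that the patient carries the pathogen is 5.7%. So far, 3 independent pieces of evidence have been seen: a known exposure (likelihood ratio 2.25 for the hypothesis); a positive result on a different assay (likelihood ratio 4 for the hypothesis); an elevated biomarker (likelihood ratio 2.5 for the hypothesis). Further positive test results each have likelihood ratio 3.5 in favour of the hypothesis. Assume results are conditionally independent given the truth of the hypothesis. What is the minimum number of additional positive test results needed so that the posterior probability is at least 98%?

Prior odds = 0.057/0.943 = 57/943.
Combined Bayes factor of the evidence already in hand = 2.25 × 4 × 2.5 = 22.5.
Odds after that evidence = (57/943) × 22.5 = 2565/1886.
Target odds = 0.98/0.02 = 49.
Need 3.5ⁿ ≥ 49 ÷ (2565/1886) = 92414/2565.
3.5² = 12.25 falls short of 92414/2565 but 3.5³ = 42.875 reaches it, so n = 3.

3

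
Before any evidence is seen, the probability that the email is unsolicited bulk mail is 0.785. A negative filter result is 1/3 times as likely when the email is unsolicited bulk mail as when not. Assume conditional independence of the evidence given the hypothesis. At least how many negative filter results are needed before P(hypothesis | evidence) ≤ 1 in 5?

Prior odds: 0.785 ÷ 0.215 = 157/43.
Likelihood ratio per negative filter result = 1/3.
Target posterior odds = 0.2/0.8 = 0.25.
Need (157/43) × (1/3)ⁿ ≤ 0.25, i.e. (1/3)ⁿ ≤ 43/628.
(1/3)² = 1/9 is still above 43/628 but (1/3)³ = 1/27 is at or below it, so n = 3.

3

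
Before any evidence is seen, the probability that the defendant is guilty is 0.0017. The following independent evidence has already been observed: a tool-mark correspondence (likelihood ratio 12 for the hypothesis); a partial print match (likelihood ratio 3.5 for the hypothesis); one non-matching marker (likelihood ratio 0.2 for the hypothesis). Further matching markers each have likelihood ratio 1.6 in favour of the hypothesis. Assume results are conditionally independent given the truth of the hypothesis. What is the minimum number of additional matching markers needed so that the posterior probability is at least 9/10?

14

Prior odds = 0.0017/0.9983 = 17/9983.
Combined Bayes factor of the evidence already in hand = 12 × 3.5 × 0.2 = 8.4.
Odds after that evidence = (17/9983) × 8.4 = 714/49915.
Target odds = 0.9/0.1 = 9.
Need 1.6ⁿ ≥ 9 ÷ (714/49915) = 149745/238.
1.6¹³ ≈450.36 falls short of 149745/238 but 1.6¹⁴ ≈720.576 reaches it, so n = 14.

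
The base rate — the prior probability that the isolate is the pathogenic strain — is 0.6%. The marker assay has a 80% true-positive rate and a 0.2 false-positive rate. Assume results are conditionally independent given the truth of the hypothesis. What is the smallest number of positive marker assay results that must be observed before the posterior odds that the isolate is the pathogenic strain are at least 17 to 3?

Prior odds: 0.006 ÷ 0.994 = 3/497.
Likelihood ratio of a positive result = 0.8/0.2 = 4.
Target odds = 17/3.
Require 4ⁿ ≥ 17/3 ÷ (3/497) = 8449/9.
4⁴ = 256 falls short of 8449/9 but 4⁵ = 1024 reaches it, so n = 5.

5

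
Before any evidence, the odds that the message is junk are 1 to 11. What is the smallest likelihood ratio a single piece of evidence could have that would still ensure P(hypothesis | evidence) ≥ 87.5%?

77

Prior odds = 1/11.
Target odds = 0.875/0.125 = 7.
Required Bayes factor = 7 ÷ (1/11) = 77.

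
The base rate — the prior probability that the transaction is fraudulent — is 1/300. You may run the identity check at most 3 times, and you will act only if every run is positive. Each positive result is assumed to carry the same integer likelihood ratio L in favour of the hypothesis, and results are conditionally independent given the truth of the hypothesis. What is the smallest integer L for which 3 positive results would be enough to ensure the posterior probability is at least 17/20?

Prior odds = (1/300)/(299/300) = 1/299.
Target odds = 0.85/0.15 = 17/3.
Need L³ ≥ 17/3 ÷ (1/299) = 5083/3.
11³ = 1331 < 5083/3 ≤ 1728 = 12³, so L = 12.

12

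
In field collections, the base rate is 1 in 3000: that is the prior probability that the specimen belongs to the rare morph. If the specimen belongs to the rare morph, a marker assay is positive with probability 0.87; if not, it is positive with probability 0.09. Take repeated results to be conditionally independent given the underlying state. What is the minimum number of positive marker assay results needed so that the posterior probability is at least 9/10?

5

Prior odds: (1/3000) ÷ (2999/3000) = 1/2999.
Likelihood ratio of a positive = 0.87/0.09 = 29/3.
Target odds: 0.9 ÷ 0.1 = 9.
Require (29/3)ⁿ ≥ 9 ÷ (1/2999) = 26991.
(29/3)⁴ = 707281/81 falls short of 26991 but (29/3)⁵ = 20511149/243 reaches it, so n = 5.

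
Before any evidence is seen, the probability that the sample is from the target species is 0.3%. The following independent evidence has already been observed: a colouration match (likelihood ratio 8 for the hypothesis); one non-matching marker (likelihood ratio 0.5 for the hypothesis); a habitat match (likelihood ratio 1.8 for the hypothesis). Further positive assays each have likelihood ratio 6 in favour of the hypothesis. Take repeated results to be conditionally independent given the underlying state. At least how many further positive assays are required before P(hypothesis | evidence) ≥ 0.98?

5

Prior odds = 0.003/0.997 = 3/997.
Combined Bayes factor of the evidence already in hand = 8 × 0.5 × 1.8 = 7.2.
Odds after that evidence = (3/997) × 7.2 = 108/4985.
Target odds = 0.98/0.02 = 49.
Need 6ⁿ ≥ 49 ÷ (108/4985) = 244265/108.
6⁴ = 1296 falls short of 244265/108 but 6⁵ = 7776 reaches it, so n = 5.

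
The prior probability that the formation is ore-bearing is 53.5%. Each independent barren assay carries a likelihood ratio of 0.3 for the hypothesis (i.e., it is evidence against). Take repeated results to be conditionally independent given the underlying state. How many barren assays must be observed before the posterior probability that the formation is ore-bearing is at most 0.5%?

Prior odds = 0.535/0.465 = 107/93.
Likelihood ratio per barren assay = 0.3.
Target posterior odds = 0.005/0.995 = 1/199.
Require 0.3ⁿ ≤ 1/199 ÷ (107/93) = 93/21293.
0.3⁴ = 0.0081 is still above 93/21293 but 0.3⁵ = 243/100000 is at or below it, so n = 5.

5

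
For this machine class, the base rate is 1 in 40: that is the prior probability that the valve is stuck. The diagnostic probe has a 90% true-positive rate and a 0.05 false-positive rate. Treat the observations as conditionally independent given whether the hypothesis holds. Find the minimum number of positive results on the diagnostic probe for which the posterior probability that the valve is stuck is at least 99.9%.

Prior odds: 0.025 ÷ 0.975 = 1/39.
Likelihood ratio of a positive result = 0.9/0.05 = 18.
Target posterior odds = 0.999/0.001 = 999.
Require 18ⁿ ≥ 999 ÷ (1/39) = 38961.
18³ = 5832 falls short of 38961 but 18⁴ = 104976 reaches it, so n = 4.

4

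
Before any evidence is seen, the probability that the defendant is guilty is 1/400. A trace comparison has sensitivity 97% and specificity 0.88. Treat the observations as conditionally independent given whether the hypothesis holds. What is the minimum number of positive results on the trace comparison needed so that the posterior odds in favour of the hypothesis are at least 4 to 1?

Prior odds: 0.0025 ÷ 0.9975 = 1/399.
False-positive rate = 1 − 0.88 = 0.12; likelihood ratio of a positive = 0.97/0.12 = 97/12.
Target odds = 4.
Require (97/12)ⁿ ≥ 4 ÷ (1/399) = 1596.
(97/12)³ = 912673/1728 falls short of 1596 but (97/12)⁴ = 88529281/20736 reaches it, so n = 4.

4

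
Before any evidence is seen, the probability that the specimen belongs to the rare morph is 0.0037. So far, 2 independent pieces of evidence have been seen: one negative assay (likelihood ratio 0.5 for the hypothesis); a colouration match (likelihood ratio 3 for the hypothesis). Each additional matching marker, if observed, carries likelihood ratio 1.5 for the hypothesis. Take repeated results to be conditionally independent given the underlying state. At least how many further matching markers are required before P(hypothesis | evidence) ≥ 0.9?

19

Prior odds = 0.0037/0.9963 = 37/9963.
Combined Bayes factor of the evidence already in hand = 0.5 × 3 = 1.5.
Odds after that evidence = (37/9963) × 1.5 = 37/6642.
Target odds = 0.9/0.1 = 9.
Need 1.5ⁿ ≥ 9 ÷ (37/6642) = 59778/37.
1.5¹⁸ = 387420489/262144 falls short of 59778/37 but 1.5¹⁹ ≈2216.84 reaches it, so n = 19.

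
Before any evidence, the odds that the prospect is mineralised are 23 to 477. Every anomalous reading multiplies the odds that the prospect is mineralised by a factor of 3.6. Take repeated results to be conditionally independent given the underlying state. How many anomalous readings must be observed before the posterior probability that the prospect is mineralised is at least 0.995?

Prior odds = 23/477.
Likelihood ratio per anomalous reading = 3.6.
Target posterior odds = 0.995/0.005 = 199.
Require 3.6ⁿ ≥ 199 ÷ (23/477) = 94923/23.
3.6⁶ = 34012224/15625 falls short of 94923/23 but 3.6⁷ = 612220032/78125 reaches it, so n = 7.

7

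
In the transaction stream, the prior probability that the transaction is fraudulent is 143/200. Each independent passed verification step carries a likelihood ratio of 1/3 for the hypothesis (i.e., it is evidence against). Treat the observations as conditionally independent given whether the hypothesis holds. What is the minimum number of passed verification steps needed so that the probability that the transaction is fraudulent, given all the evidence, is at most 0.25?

2

Prior odds = 0.715/0.285 = 143/57.
Likelihood ratio per passed verification step = 1/3.
Target posterior odds = 0.25/0.75 = 1/3.
Need (143/57) × (1/3)ⁿ ≤ 1/3, i.e. (1/3)ⁿ ≤ 19/143.
(1/3)¹ = 1/3 is still above 19/143 but (1/3)² = 1/9 is at or below it, so n = 2.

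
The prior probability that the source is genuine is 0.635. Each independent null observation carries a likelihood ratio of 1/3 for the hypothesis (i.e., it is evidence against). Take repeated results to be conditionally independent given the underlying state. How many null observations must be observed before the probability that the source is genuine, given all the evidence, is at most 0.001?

7

Prior odds: 0.635 ÷ 0.365 = 127/73.
Likelihood ratio per null observation = 1/3.
Target odds: 0.001 ÷ 0.999 = 1/999.
Need (127/73) × (1/3)ⁿ ≤ 1/999, i.e. (1/3)ⁿ ≤ 73/126873.
(1/3)⁶ = 1/729 is still above 73/126873 but (1/3)⁷ = 1/2187 is at or below it, so n = 7.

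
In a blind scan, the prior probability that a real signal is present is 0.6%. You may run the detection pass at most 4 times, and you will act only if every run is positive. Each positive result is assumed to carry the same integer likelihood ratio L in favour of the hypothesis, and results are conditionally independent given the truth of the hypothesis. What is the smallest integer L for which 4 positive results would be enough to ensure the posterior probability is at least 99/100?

12

Prior odds = 0.006/0.994 = 3/497.
Target odds = 0.99/0.01 = 99.
Need L⁴ ≥ 99 ÷ (3/497) = 16401.
11⁴ = 14641 < 16401 ≤ 20736 = 12⁴, so L = 12.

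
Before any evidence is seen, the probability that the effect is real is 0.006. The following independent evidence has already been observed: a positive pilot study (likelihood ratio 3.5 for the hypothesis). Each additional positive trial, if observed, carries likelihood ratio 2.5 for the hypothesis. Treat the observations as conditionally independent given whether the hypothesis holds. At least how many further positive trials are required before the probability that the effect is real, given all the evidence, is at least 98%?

9

Prior odds = 0.006/0.994 = 3/497.
Bayes factor of the evidence already in hand = 3.5.
Odds after that evidence = (3/497) × 3.5 = 3/142.
Target odds = 0.98/0.02 = 49.
Need 2.5ⁿ ≥ 49 ÷ (3/142) = 6958/3.
2.5⁸ = 390625/256 falls short of 6958/3 but 2.5⁹ = 1953125/512 reaches it, so n = 9.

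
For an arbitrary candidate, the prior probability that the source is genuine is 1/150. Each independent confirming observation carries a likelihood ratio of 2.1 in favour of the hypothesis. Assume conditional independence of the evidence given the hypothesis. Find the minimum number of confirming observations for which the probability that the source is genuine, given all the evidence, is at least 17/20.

10

Prior odds: (1/150) ÷ (149/150) = 1/149.
Likelihood ratio per confirming observation = 2.1.
Target posterior odds = 0.85/0.15 = 17/3.
Need (1/149) × 2.1ⁿ ≥ 17/3, i.e. 2.1ⁿ ≥ 2533/3.
2.1⁹ ≈794.28 falls short of 2533/3 but 2.1¹⁰ ≈1667.99 reaches it, so n = 10.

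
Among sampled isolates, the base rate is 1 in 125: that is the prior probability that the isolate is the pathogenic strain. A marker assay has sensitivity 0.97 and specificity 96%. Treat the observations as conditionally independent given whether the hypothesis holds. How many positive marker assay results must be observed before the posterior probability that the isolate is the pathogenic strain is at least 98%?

Prior odds: 0.008 ÷ 0.992 = 1/124.
False-positive rate = 1 − 0.96 = 0.04; likelihood ratio of a positive = 0.97/0.04 = 24.25.
Target posterior odds = 0.98/0.02 = 49.
Require 24.25ⁿ ≥ 49 ÷ (1/124) = 6076.
24.25² = 588.0625 falls short of 6076 but 24.25³ = 912673/64 reaches it, so n = 3.

3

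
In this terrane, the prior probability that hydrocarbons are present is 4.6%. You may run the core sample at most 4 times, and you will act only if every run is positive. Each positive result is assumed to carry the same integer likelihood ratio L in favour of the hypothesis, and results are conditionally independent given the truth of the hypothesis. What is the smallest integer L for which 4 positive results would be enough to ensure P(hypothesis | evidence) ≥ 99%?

7

Prior odds = 0.046/0.954 = 23/477.
Target odds = 0.99/0.01 = 99.
Need L⁴ ≥ 99 ÷ (23/477) = 47223/23.
6⁴ = 1296 < 47223/23 ≤ 2401 = 7⁴, so L = 7.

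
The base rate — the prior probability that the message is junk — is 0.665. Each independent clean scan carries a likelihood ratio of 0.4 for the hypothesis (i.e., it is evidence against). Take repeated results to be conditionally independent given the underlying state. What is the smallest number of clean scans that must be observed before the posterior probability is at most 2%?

Prior odds = 0.665/0.335 = 133/67.
Likelihood ratio per clean scan = 0.4.
Target posterior odds = 0.02/0.98 = 1/49.
Need (133/67) × 0.4ⁿ ≤ 1/49, i.e. 0.4ⁿ ≤ 67/6517.
0.4⁴ = 0.0256 is still above 67/6517 but 0.4⁵ = 0.01024 is at or below it, so n = 5.

5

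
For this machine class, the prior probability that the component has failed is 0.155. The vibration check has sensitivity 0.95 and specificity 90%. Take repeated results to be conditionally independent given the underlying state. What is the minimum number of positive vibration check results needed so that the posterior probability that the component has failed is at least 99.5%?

4

Prior odds = 0.155/0.845 = 31/169.
False-positive rate = 1 − 0.9 = 0.1; likelihood ratio of a positive = 0.95/0.1 = 9.5.
Target odds: 0.995 ÷ 0.005 = 199.
Require 9.5ⁿ ≥ 199 ÷ (31/169) = 33631/31.
9.5³ = 857.375 falls short of 33631/31 but 9.5⁴ = 8145.0625 reaches it, so n = 4.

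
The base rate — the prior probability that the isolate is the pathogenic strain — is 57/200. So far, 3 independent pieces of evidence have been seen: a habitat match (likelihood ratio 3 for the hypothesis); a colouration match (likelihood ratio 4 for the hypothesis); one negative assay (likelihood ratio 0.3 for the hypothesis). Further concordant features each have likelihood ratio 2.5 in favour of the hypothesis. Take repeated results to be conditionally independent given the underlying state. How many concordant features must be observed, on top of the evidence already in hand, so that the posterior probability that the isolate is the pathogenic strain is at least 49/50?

Prior odds = 0.285/0.715 = 57/143.
Combined Bayes factor of the evidence already in hand = 3 × 4 × 0.3 = 3.6.
Odds after that evidence = (57/143) × 3.6 = 1026/715.
Target odds = 0.98/0.02 = 49.
Need 2.5ⁿ ≥ 49 ÷ (1026/715) = 35035/1026.
2.5³ = 15.625 falls short of 35035/1026 but 2.5⁴ = 39.0625 reaches it, so n = 4.

4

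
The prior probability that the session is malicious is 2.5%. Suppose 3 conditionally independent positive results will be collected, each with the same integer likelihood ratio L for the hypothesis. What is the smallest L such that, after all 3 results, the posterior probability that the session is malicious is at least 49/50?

Prior odds = 0.025/0.975 = 1/39.
Target odds = 0.98/0.02 = 49.
Need L³ ≥ 49 ÷ (1/39) = 1911.
12³ = 1728 < 1911 ≤ 2197 = 13³, so L = 13.

13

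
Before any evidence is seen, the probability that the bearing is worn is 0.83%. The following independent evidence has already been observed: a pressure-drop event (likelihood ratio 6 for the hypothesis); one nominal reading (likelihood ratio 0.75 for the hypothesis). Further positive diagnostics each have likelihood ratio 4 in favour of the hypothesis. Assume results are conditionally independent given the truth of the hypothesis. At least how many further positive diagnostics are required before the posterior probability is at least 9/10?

Prior odds = 0.0083/0.9917 = 83/9917.
Combined Bayes factor of the evidence already in hand = 6 × 0.75 = 4.5.
Odds after that evidence = (83/9917) × 4.5 = 747/19834.
Target odds = 0.9/0.1 = 9.
Need 4ⁿ ≥ 9 ÷ (747/19834) = 19834/83.
4³ = 64 falls short of 19834/83 but 4⁴ = 256 reaches it, so n = 4.

4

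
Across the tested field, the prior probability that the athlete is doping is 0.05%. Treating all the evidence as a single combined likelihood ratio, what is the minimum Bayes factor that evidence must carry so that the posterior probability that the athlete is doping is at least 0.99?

197901

Prior odds = 0.0005/0.9995 = 1/1999.
Target odds = 0.99/0.01 = 99.
Required Bayes factor = 99 ÷ (1/1999) = 197901.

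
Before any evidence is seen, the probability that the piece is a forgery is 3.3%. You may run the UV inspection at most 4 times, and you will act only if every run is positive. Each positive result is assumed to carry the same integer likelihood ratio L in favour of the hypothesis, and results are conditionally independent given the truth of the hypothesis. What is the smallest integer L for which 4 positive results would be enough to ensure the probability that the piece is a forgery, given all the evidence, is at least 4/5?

4

Prior odds = 0.033/0.967 = 33/967.
Target odds = 0.8/0.2 = 4.
Need L⁴ ≥ 4 ÷ (33/967) = 3868/33.
3⁴ = 81 < 3868/33 ≤ 256 = 4⁴, so L = 4.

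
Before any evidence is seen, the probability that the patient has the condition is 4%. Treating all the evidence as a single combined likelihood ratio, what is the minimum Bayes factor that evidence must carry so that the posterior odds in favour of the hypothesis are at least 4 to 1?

Prior odds = 0.04/0.96 = 1/24.
Target odds = 4.
Required Bayes factor = 4 ÷ (1/24) = 96.

96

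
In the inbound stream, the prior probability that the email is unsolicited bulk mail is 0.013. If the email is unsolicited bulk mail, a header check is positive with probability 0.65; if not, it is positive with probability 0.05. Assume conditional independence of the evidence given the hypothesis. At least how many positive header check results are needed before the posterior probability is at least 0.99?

4

Prior odds: 0.013 ÷ 0.987 = 13/987.
Likelihood ratio of a positive = 0.65/0.05 = 13.
Target posterior odds = 0.99/0.01 = 99.
Need (13/987) × 13ⁿ ≥ 99, i.e. 13ⁿ ≥ 97713/13.
13³ = 2197 falls short of 97713/13 but 13⁴ = 28561 reaches it, so n = 4.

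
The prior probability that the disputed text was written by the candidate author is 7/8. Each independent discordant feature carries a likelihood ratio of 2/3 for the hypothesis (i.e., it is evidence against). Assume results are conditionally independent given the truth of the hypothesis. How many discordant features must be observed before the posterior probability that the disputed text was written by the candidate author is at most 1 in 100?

17

Prior odds = 0.875/0.125 = 7.
Likelihood ratio per discordant feature = 2/3.
Target odds: 0.01 ÷ 0.99 = 1/99.
Require (2/3)ⁿ ≤ 1/99 ÷ 7 = 1/693.
(2/3)¹⁶ = 65536/43046721 is still above 1/693 but (2/3)¹⁷ = 131072/129140163 is at or below it, so n = 17.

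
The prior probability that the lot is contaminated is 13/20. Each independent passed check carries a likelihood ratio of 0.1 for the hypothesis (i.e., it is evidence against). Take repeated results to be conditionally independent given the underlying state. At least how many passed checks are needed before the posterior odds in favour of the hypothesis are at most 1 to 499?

Prior odds: 0.65 ÷ 0.35 = 13/7.
Likelihood ratio per passed check = 0.1.
Target odds = 1/499.
Require 0.1ⁿ ≤ 1/499 ÷ (13/7) = 7/6487.
0.1² = 0.01 is still above 7/6487 but 0.1³ = 0.001 is at or below it, so n = 3.

3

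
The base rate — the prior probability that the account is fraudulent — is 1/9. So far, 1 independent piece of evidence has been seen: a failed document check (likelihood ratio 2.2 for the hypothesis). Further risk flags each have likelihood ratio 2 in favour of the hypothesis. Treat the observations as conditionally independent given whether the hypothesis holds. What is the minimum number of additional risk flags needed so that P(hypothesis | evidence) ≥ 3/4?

4

Prior odds = (1/9)/(8/9) = 0.125.
Bayes factor of the evidence already in hand = 2.2.
Odds after that evidence = 0.125 × 2.2 = 0.275.
Target odds = 0.75/0.25 = 3.
Need 2ⁿ ≥ 3 ÷ 0.275 = 120/11.
2³ = 8 falls short of 120/11 but 2⁴ = 16 reaches it, so n = 4.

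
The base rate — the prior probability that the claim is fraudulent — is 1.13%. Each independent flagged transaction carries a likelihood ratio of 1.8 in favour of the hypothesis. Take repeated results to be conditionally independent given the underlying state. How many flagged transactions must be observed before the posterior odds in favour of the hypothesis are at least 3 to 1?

10

Prior odds: 0.0113 ÷ 0.9887 = 113/9887.
Likelihood ratio per flagged transaction = 1.8.
Target odds = 3.
Require 1.8ⁿ ≥ 3 ÷ (113/9887) = 29661/113.
1.8⁹ = 387420489/1953125 falls short of 29661/113 but 1.8¹⁰ ≈357.047 reaches it, so n = 10.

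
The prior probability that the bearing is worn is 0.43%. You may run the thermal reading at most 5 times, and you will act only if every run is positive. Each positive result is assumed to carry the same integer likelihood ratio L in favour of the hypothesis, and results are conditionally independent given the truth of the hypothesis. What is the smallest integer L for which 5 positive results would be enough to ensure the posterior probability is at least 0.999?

Prior odds = 0.0043/0.9957 = 43/9957.
Target odds = 0.999/0.001 = 999.
Need L⁵ ≥ 999 ÷ (43/9957) = 9947043/43.
11⁵ = 161051 < 9947043/43 ≤ 248832 = 12⁵, so L = 12.

12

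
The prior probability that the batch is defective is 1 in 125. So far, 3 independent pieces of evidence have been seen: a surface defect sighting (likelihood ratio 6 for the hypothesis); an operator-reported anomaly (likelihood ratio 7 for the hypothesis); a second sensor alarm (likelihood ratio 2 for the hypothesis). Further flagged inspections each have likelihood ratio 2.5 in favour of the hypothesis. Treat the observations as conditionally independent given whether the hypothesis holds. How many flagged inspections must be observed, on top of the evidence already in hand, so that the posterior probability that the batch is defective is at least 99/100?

6

Prior odds = 0.008/0.992 = 1/124.
Combined Bayes factor of the evidence already in hand = 6 × 7 × 2 = 84.
Odds after that evidence = (1/124) × 84 = 21/31.
Target odds = 0.99/0.01 = 99.
Need 2.5ⁿ ≥ 99 ÷ (21/31) = 1023/7.
2.5⁵ = 97.65625 falls short of 1023/7 but 2.5⁶ = 244.140625 reaches it, so n = 6.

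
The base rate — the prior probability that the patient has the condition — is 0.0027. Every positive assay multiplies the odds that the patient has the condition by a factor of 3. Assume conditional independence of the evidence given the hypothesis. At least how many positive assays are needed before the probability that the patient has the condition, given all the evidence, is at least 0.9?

Prior odds: 0.0027 ÷ 0.9973 = 27/9973.
Likelihood ratio per positive assay = 3.
Target odds: 0.9 ÷ 0.1 = 9.
Need (27/9973) × 3ⁿ ≥ 9, i.e. 3ⁿ ≥ 9973/3.
3⁷ = 2187 falls short of 9973/3 but 3⁸ = 6561 reaches it, so n = 8.

8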